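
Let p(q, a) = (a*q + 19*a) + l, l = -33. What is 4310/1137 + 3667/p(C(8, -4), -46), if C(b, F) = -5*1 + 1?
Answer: -351083/274017 ≈ -1.2812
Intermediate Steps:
C(b, F) = -4 (C(b, F) = -5 + 1 = -4)
p(q, a) = -33 + 19*a + a*q (p(q, a) = (a*q + 19*a) - 33 = (19*a + a*q) - 33 = -33 + 19*a + a*q)
4310/1137 + 3667/p(C(8, -4), -46) = 4310/1137 + 3667/(-33 + 19*(-46) - 46*(-4)) = 4310*(1/1137) + 3667/(-33 - 874 + 184) = 4310/1137 + 3667/(-723) = 4310/1137 + 3667*(-1/723) = 4310/1137 - 3667/723 = -351083/274017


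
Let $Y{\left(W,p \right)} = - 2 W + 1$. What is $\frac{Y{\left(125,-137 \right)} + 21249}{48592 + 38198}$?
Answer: $\frac{700}{2893} \approx 0.24196$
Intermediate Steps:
$Y{\left(W,p \right)} = 1 - 2 W$
$\frac{Y{\left(125,-137 \right)} + 21249}{48592 + 38198} = \frac{\left(1 - 250\right) + 21249}{48592 + 38198} = \frac{\left(1 - 250\right) + 21249}{86790} = \left(-249 + 21249\right) \frac{1}{86790} = 21000 \cdot \frac{1}{86790} = \frac{700}{2893}$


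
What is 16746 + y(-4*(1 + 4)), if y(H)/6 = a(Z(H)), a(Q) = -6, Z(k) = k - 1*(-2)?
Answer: 16710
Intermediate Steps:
Z(k) = 2 + k (Z(k) = k + 2 = 2 + k)
y(H) = -36 (y(H) = 6*(-6) = -36)
16746 + y(-4*(1 + 4)) = 16746 - 36 = 16710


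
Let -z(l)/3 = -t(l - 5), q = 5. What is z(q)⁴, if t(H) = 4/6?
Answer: 16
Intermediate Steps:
t(H) = ⅔ (t(H) = 4*(⅙) = ⅔)
z(l) = 2 (z(l) = -(-3)*2/3 = -3*(-⅔) = 2)
z(q)⁴ = 2⁴ = 16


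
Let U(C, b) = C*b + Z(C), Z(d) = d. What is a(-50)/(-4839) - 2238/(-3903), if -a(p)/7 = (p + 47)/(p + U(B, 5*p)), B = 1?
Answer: 359795209/627455387 ≈ 0.57342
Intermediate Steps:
U(C, b) = C + C*b (U(C, b) = C*b + C = C + C*b)
a(p) = -7*(47 + p)/(1 + 6*p) (a(p) = -7*(p + 47)/(p + 1*(1 + 5*p)) = -7*(47 + p)/(p + (1 + 5*p)) = -7*(47 + p)/(1 + 6*p))
a(-50)/(-4839) - 2238/(-3903) = (7*(-47 - 1*(-50))/(1 + 6*(-50)))/(-4839) - 2238/(-3903) = (7*(-47 + 50)/(1 - 300))*(-1/4839) - 2238*(-1/3903) = (7*3/(-299))*(-1/4839) + 746/1301 = (7*(-1/299)*3)*(-1/4839) + 746/1301 = -21/299*(-1/4839) + 746/1301 = 7/482287 + 746/1301 = 359795209/627455387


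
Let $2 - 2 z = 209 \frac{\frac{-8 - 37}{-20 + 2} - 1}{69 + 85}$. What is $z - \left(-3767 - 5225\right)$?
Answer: $\frac{503551}{56} \approx 8992.0$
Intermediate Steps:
$z = - \frac{1}{56}$ ($z = 1 - \frac{209 \frac{\frac{-8 - 37}{-20 + 2} - 1}{69 + 85}}{2} = 1 - \frac{209 \frac{- \frac{45}{-18} - 1}{154}}{2} = 1 - \frac{209 \left(\left(-45\right) \left(- \frac{1}{18}\right) - 1\right) \frac{1}{154}}{2} = 1 - \frac{209 \left(\frac{5}{2} - 1\right) \frac{1}{154}}{2} = 1 - \frac{209 \cdot \frac{3}{2} \cdot \frac{1}{154}}{2} = 1 - \frac{209 \cdot \frac{3}{308}}{2} = 1 - \frac{57}{56} = - \frac{1}{56} \approx -0.017857$)
$z - \left(-3767 - 5225\right) = - \frac{1}{56} - \left(-3767 - 5225\right) = - \frac{1}{56} - -8992 = - \frac{1}{56} + 8992 = \frac{503551}{56}$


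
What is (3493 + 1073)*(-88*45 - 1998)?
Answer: -27204228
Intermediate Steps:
(3493 + 1073)*(-88*45 - 1998) = 4566*(-3960 - 1998) = 4566*(-5958) = -27204228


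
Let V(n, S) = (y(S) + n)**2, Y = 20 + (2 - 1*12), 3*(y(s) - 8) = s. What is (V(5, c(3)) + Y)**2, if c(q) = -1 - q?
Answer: 1729225/81 ≈ 21348.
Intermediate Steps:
y(s) = 8 + s/3
Y = 10 (Y = 20 + (2 - 12) = 20 - 10 = 10)
V(n, S) = (8 + n + S/3)**2 (V(n, S) = ((8 + S/3) + n)**2 = (8 + n + S/3)**2)
(V(5, c(3)) + Y)**2 = ((24 + (-1 - 1*3) + 3*5)**2/9 + 10)**2 = ((24 + (-1 - 3) + 15)**2/9 + 10)**2 = ((24 - 4 + 15)**2/9 + 10)**2 = ((1/9)*35**2 + 10)**2 = ((1/9)*1225 + 10)**2 = (1225/9 + 10)**2 = (1315/9)**2 = 1729225/81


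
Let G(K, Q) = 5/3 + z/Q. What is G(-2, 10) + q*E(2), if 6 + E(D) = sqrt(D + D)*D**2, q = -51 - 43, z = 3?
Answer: -5581/30 ≈ -186.03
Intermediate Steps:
G(K, Q) = 5/3 + 3/Q
q = -94
E(D) = -6 + sqrt(2)*D**(5/2) (E(D) = -6 + sqrt(D + D)*D**2 = -6 + sqrt(2*D)*D**2 = -6 + (sqrt(2)*sqrt(D))*D**2 = -6 + sqrt(2)*D**(5/2))
G(-2, 10) + q*E(2) = (5/3 + 3/10) - 94*(-6 + sqrt(2)*2**(5/2)) = (5/3 + 3*(1/10)) - 94*(-6 + sqrt(2)*(4*sqrt(2))) = (5/3 + 3/10) - 94*(-6 + 8) = 59/30 - 94*2 = 59/30 - 188 = -5581/30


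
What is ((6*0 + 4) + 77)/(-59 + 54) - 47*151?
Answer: -35566/5 ≈ -7113.2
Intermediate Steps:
((6*0 + 4) + 77)/(-59 + 54) - 47*151 = ((0 + 4) + 77)/(-5) - 7097 = (4 + 77)*(-⅕) - 7097 = 81*(-⅕) - 7097 = -81/5 - 7097 = -35566/5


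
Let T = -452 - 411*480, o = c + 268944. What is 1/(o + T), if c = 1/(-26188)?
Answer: 26188/1864899855 ≈ 1.4043e-5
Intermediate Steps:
c = -1/26188 ≈ -3.8185e-5
o = 7043105471/26188 (o = -1/26188 + 268944 = 7043105471/26188 ≈ 2.6894e+5)
T = -197732 (T = -452 - 197280 = -197732)
1/(o + T) = 1/(7043105471/26188 - 197732) = 1/(1864899855/26188) = 26188/1864899855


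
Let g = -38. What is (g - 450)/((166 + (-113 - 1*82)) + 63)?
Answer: -244/17 ≈ -14.353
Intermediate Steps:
(g - 450)/((166 + (-113 - 1*82)) + 63) = (-38 - 450)/((166 + (-113 - 1*82)) + 63) = -488/((166 + (-113 - 82)) + 63) = -488/((166 - 195) + 63) = -488/(-29 + 63) = -488/34 = -488*1/34 = -244/17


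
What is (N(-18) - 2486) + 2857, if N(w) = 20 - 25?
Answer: 366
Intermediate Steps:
N(w) = -5
(N(-18) - 2486) + 2857 = (-5 - 2486) + 2857 = -2491 + 2857 = 366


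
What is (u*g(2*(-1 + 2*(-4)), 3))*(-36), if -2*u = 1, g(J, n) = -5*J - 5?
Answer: 1530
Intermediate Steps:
g(J, n) = -5 - 5*J
u = -1/2 (u = -1/2*1 = -1/2 ≈ -0.50000)
(u*g(2*(-1 + 2*(-4)), 3))*(-36) = -(-5 - 10*(-1 + 2*(-4)))/2*(-36) = -(-5 - 10*(-1 - 8))/2*(-36) = -(-5 - 10*(-9))/2*(-36) = -(-5 - 5*(-18))/2*(-36) = -(-5 + 90)/2*(-36) = -1/2*85*(-36) = -85/2*(-36) = 1530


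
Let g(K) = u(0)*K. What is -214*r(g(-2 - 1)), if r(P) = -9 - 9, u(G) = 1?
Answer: 3852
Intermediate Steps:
g(K) = K (g(K) = 1*K = K)
r(P) = -18
-214*r(g(-2 - 1)) = -214*(-18) = 3852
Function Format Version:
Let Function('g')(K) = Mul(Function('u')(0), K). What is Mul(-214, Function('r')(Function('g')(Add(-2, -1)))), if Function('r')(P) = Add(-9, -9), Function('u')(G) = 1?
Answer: 3852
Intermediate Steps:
Function('g')(K) = K (Function('g')(K) = Mul(1, K) = K)
Function('r')(P) = -18
Mul(-214, Function('r')(Function('g')(Add(-2, -1)))) = Mul(-214, -18) = 3852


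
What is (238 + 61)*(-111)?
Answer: -33189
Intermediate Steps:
(238 + 61)*(-111) = 299*(-111) = -33189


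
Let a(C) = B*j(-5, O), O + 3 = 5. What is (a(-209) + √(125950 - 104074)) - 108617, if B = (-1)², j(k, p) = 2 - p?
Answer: -108617 + 2*√5469 ≈ -1.0847e+5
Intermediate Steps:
O = 2 (O = -3 + 5 = 2)
B = 1
a(C) = 0 (a(C) = 1*(2 - 1*2) = 1*(2 - 2) = 1*0 = 0)
(a(-209) + √(125950 - 104074)) - 108617 = (0 + √(125950 - 104074)) - 108617 = (0 + √21876) - 108617 = (0 + 2*√5469) - 108617 = 2*√5469 - 108617 = -108617 + 2*√5469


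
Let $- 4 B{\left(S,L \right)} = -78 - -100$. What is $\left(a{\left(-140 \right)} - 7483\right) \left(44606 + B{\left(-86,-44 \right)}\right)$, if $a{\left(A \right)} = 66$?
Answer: $- \frac{661603817}{2} \approx -3.308 \cdot 10^{8}$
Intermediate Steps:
$B{\left(S,L \right)} = - \frac{11}{2}$ ($B{\left(S,L \right)} = - \frac{-78 - -100}{4} = - \frac{-78 + 100}{4} = \left(- \frac{1}{4}\right) 22 = - \frac{11}{2}$)
$\left(a{\left(-140 \right)} - 7483\right) \left(44606 + B{\left(-86,-44 \right)}\right) = \left(66 - 7483\right) \left(44606 - \frac{11}{2}\right) = \left(-7417\right) \frac{89201}{2} = - \frac{661603817}{2}$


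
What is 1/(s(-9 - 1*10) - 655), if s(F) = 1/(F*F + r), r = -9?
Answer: -352/230559 ≈ -0.0015267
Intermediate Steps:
s(F) = 1/(-9 + F**2) (s(F) = 1/(F*F - 9) = 1/(F**2 - 9) = 1/(-9 + F**2))
1/(s(-9 - 1*10) - 655) = 1/(1/(-9 + (-9 - 1*10)**2) - 655) = 1/(1/(-9 + (-9 - 10)**2) - 655) = 1/(1/(-9 + (-19)**2) - 655) = 1/(1/(-9 + 361) - 655) = 1/(1/352 - 655) = 1/(-230559/352) = -352/230559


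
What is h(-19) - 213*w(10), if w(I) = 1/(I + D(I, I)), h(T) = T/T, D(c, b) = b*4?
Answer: -163/50 ≈ -3.2600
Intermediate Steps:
D(c, b) = 4*b
h(T) = 1
w(I) = 1/(5*I) (w(I) = 1/(I + 4*I) = 1/(5*I))
h(-19) - 213*w(10) = 1 - 213/(5*10) = 1 - 213*1/50 = 1 - 213/50 = -163/50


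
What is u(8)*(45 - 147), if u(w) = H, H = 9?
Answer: -918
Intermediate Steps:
u(w) = 9
u(8)*(45 - 147) = 9*(45 - 147) = 9*(-102) = -918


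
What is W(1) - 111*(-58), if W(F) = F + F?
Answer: 6440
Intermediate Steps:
W(F) = 2*F
W(1) - 111*(-58) = 2*1 - 111*(-58) = 2 + 6438 = 6440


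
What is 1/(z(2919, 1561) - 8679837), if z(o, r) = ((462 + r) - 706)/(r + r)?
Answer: -3122/27098449797 ≈ -1.1521e-7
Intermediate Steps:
z(o, r) = (-244 + r)/(2*r) (z(o, r) = (-244 + r)/((2*r)) = (-244 + r)*(1/(2*r)) = (-244 + r)/(2*r))
1/(z(2919, 1561) - 8679837) = 1/((½)*(-244 + 1561)/1561 - 8679837) = 1/((½)*(1/1561)*1317 - 8679837) = 1/(1317/3122 - 8679837) = 1/(-27098449797/3122) = -3122/27098449797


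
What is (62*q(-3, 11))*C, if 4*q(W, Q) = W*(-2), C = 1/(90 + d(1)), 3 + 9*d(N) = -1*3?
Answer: 279/268 ≈ 1.0410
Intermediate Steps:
d(N) = -2/3 (d(N) = -1/3 + (-1*3)/9 = -1/3 + (1/9)*(-3) = -1/3 - 1/3 = -2/3)
C = 3/268 (C = 1/(90 - 2/3) = 1/(268/3) = 3/268 ≈ 0.011194)
q(W, Q) = -W/2 (q(W, Q) = (W*(-2))/4 = (-2*W)/4 = -W/2)
(62*q(-3, 11))*C = (62*(-1/2*(-3)))*(3/268) = (62*(3/2))*(3/268) = 93*(3/268) = 279/268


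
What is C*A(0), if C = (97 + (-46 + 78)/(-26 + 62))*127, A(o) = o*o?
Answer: 0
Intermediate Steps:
A(o) = o**2
C = 111887/9 (C = (97 + 32/36)*127 = (97 + 32*(1/36))*127 = (97 + 8/9)*127 = (881/9)*127 = 111887/9 ≈ 12432.)
C*A(0) = (111887/9)*0**2 = (111887/9)*0 = 0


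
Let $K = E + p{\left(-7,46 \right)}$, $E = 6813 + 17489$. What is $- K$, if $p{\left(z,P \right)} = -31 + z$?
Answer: $-24264$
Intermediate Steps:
$E = 24302$
$K = 24264$ ($K = 24302 - 38 = 24264$)
$- K = \left(-1\right) 24264 = -24264$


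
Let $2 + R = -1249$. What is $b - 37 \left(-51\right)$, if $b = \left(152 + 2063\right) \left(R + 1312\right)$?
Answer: $137002$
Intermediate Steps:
$R = -1251$ ($R = -2 - 1249 = -1251$)
$b = 135115$ ($b = \left(152 + 2063\right) \left(-1251 + 1312\right) = 2215 \cdot 61 = 135115$)
$b - 37 \left(-51\right) = 135115 - 37 \left(-51\right) = 135115 - -1887 = 135115 + 1887 = 137002$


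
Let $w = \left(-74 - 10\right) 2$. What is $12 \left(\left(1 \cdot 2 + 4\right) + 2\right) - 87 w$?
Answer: $14712$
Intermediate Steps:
$w = -168$ ($w = \left(-74 - 10\right) 2 = \left(-84\right) 2 = -168$)
$12 \left(\left(1 \cdot 2 + 4\right) + 2\right) - 87 w = 12 \left(\left(1 \cdot 2 + 4\right) + 2\right) - -14616 = 12 \left(\left(2 + 4\right) + 2\right) + 14616 = 12 \left(6 + 2\right) + 14616 = 12 \cdot 8 + 14616 = 96 + 14616 = 14712$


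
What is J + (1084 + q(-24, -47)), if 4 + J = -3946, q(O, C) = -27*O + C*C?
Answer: -9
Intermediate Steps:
q(O, C) = C² - 27*O (q(O, C) = -27*O + C² = C² - 27*O)
J = -3950 (J = -4 - 3946 = -3950)
J + (1084 + q(-24, -47)) = -3950 + (1084 + ((-47)² - 27*(-24))) = -3950 + (1084 + (2209 + 648)) = -3950 + (1084 + 2857) = -3950 + 3941 = -9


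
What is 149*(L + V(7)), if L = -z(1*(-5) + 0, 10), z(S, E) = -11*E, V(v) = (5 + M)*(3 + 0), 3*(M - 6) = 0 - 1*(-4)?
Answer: 21903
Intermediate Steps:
M = 22/3 (M = 6 + (0 - 1*(-4))/3 = 6 + (0 + 4)/3 = 6 + (⅓)*4 = 6 + 4/3 = 22/3 ≈ 7.3333)
V(v) = 37 (V(v) = (5 + 22/3)*(3 + 0) = (37/3)*3 = 37)
L = 110 (L = -(-11)*10 = -1*(-110) = 110)
149*(L + V(7)) = 149*(110 + 37) = 149*147 = 21903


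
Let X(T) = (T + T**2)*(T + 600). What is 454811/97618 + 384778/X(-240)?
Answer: 2357306621101/503943163200 ≈ 4.6777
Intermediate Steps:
X(T) = (600 + T)*(T + T**2) (X(T) = (T + T**2)*(600 + T) = (600 + T)*(T + T**2))
454811/97618 + 384778/X(-240) = 454811/97618 + 384778/((-240*(600 + (-240)**2 + 601*(-240)))) = 454811*(1/97618) + 384778/((-240*(600 + 57600 - 144240))) = 454811/97618 + 384778/((-240*(-86040))) = 454811/97618 + 384778/20649600 = 454811/97618 + 384778*(1/20649600) = 454811/97618 + 192389/10324800 = 2357306621101/503943163200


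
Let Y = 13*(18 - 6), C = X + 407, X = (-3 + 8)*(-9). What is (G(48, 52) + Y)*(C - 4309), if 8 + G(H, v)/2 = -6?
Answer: -505216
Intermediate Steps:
X = -45 (X = 5*(-9) = -45)
G(H, v) = -28 (G(H, v) = -16 + 2*(-6) = -16 - 12 = -28)
C = 362 (C = -45 + 407 = 362)
Y = 156 (Y = 13*12 = 156)
(G(48, 52) + Y)*(C - 4309) = (-28 + 156)*(362 - 4309) = 128*(-3947) = -505216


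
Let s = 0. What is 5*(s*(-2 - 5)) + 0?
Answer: 0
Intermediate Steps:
5*(s*(-2 - 5)) + 0 = 5*(0*(-2 - 5)) + 0 = 5*(0*(-7)) + 0 = 5*0 + 0 = 0 + 0 = 0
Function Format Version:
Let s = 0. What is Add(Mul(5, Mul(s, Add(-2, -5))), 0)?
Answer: 0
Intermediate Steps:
Add(Mul(5, Mul(s, Add(-2, -5))), 0) = Add(Mul(5, Mul(0, Add(-2, -5))), 0) = Add(Mul(5, Mul(0, -7)), 0) = Add(Mul(5, 0), 0) = Add(0, 0) = 0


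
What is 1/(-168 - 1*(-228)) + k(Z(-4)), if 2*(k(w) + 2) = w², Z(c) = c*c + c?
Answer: 4201/60 ≈ 70.017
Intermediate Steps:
Z(c) = c + c² (Z(c) = c² + c = c + c²)
k(w) = -2 + w²/2
1/(-168 - 1*(-228)) + k(Z(-4)) = 1/(-168 - 1*(-228)) + (-2 + (-4*(1 - 4))²/2) = 1/(-168 + 228) + (-2 + (-4*(-3))²/2) = 1/60 + (-2 + (½)*12²) = 1/60 + (-2 + (½)*144) = 1/60 + (-2 + 72) = 1/60 + 70 = 4201/60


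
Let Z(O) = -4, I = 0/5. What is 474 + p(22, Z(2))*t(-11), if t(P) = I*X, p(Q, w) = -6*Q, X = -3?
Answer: 474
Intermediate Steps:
I = 0 (I = 0*(⅕) = 0)
t(P) = 0 (t(P) = 0*(-3) = 0)
474 + p(22, Z(2))*t(-11) = 474 - 6*22*0 = 474 - 132*0 = 474 + 0 = 474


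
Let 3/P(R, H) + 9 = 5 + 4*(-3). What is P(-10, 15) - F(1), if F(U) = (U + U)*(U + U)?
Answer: -67/16 ≈ -4.1875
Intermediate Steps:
F(U) = 4*U**2 (F(U) = (2*U)*(2*U) = 4*U**2)
P(R, H) = -3/16 (P(R, H) = 3/(-9 + (5 + 4*(-3))) = 3/(-9 + (5 - 12)) = 3/(-9 - 7) = 3/(-16) = 3*(-1/16) = -3/16)
P(-10, 15) - F(1) = -3/16 - 4*1**2 = -3/16 - 4 = -67/16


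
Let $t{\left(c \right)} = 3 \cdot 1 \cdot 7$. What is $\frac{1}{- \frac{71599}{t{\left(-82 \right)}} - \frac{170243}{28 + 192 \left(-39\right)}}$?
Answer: $- \frac{156660}{530553437} \approx -0.00029528$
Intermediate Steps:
$t{\left(c \right)} = 21$ ($t{\left(c \right)} = 3 \cdot 7 = 21$)
$\frac{1}{- \frac{71599}{t{\left(-82 \right)}} - \frac{170243}{28 + 192 \left(-39\right)}} = \frac{1}{- \frac{71599}{21} - \frac{170243}{28 + 192 \left(-39\right)}} = \frac{1}{\left(-71599\right) \frac{1}{21} - \frac{170243}{28 - 7488}} = \frac{1}{- \frac{71599}{21} - \frac{170243}{-7460}} = \frac{1}{- \frac{71599}{21} - - \frac{170243}{7460}} = \frac{1}{- \frac{71599}{21} + \frac{170243}{7460}} = \frac{1}{- \frac{530553437}{156660}} = - \frac{156660}{530553437}$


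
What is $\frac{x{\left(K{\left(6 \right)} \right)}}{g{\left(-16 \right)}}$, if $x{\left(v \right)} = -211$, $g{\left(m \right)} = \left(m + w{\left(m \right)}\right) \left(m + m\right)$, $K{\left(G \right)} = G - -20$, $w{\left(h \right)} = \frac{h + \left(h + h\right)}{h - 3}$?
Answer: $- \frac{4009}{8192} \approx -0.48938$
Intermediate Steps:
$w{\left(h \right)} = \frac{3 h}{-3 + h}$ ($w{\left(h \right)} = \frac{h + 2 h}{-3 + h} = \frac{3 h}{-3 + h}$)
$K{\left(G \right)} = 20 + G$ ($K{\left(G \right)} = G + 20 = 20 + G$)
$g{\left(m \right)} = 2 m \left(m + \frac{3 m}{-3 + m}\right)$ ($g{\left(m \right)} = \left(m + \frac{3 m}{-3 + m}\right) \left(m + m\right) = \left(m + \frac{3 m}{-3 + m}\right) 2 m = 2 m \left(m + \frac{3 m}{-3 + m}\right)$)
$\frac{x{\left(K{\left(6 \right)} \right)}}{g{\left(-16 \right)}} = - \frac{211}{2 \left(-16\right)^{3} \frac{1}{-3 - 16}} = - \frac{211}{2 \left(-4096\right) \frac{1}{-19}} = - \frac{211}{2 \left(-4096\right) \left(- \frac{1}{19}\right)} = - \frac{211}{\frac{8192}{19}} = \left(-211\right) \frac{19}{8192} = - \frac{4009}{8192}$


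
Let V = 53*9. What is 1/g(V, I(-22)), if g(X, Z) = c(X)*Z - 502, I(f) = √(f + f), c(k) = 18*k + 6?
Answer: -251/1624220210 - 4296*I*√11/812110105 ≈ -1.5454e-7 - 1.7545e-5*I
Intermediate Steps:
c(k) = 6 + 18*k
I(f) = √2*√f (I(f) = √(2*f) = √2*√f)
V = 477
g(X, Z) = -502 + Z*(6 + 18*X) (g(X, Z) = (6 + 18*X)*Z - 502 = Z*(6 + 18*X) - 502 = -502 + Z*(6 + 18*X))
1/g(V, I(-22)) = 1/(-502 + 6*(√2*√(-22)) + 18*477*(√2*√(-22))) = 1/(-502 + 6*(√2*(I*√22)) + 18*477*(√2*(I*√22))) = 1/(-502 + 6*(2*I*√11) + 18*477*(2*I*√11)) = 1/(-502 + 12*I*√11 + 17172*I*√11) = 1/(-502 + 17184*I*√11)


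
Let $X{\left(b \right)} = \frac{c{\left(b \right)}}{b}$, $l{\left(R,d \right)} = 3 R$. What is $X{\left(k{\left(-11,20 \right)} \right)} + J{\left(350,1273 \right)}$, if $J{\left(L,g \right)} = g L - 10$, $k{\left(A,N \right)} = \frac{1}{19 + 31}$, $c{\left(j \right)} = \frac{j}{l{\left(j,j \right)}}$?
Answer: $\frac{1336670}{3} \approx 4.4556 \cdot 10^{5}$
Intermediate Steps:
$c{\left(j \right)} = \frac{1}{3}$ ($c{\left(j \right)} = \frac{j}{3 j} = j \frac{1}{3 j} = \frac{1}{3}$)
$k{\left(A,N \right)} = \frac{1}{50}$
$X{\left(b \right)} = \frac{1}{3 b}$
$J{\left(L,g \right)} = -10 + L g$ ($J{\left(L,g \right)} = L g - 10 = -10 + L g$)
$X{\left(k{\left(-11,20 \right)} \right)} + J{\left(350,1273 \right)} = \frac{\frac{1}{\frac{1}{50}}}{3} + \left(-10 + 350 \cdot 1273\right) = \frac{1}{3} \cdot 50 + \left(-10 + 445550\right) = \frac{50}{3} + 445540 = \frac{1336670}{3}$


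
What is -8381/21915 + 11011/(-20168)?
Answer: -410334073/441981720 ≈ -0.92840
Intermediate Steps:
-8381/21915 + 11011/(-20168) = -8381*1/21915 + 11011*(-1/20168) = -8381/21915 - 11011/20168 = -410334073/441981720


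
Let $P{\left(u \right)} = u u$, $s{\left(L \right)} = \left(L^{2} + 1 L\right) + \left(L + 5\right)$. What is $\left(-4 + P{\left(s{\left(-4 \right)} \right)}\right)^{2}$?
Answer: $27225$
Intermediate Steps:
$s{\left(L \right)} = 5 + L^{2} + 2 L$ ($s{\left(L \right)} = \left(L^{2} + L\right) + \left(5 + L\right) = \left(L + L^{2}\right) + \left(5 + L\right) = 5 + L^{2} + 2 L$)
$P{\left(u \right)} = u^{2}$
$\left(-4 + P{\left(s{\left(-4 \right)} \right)}\right)^{2} = \left(-4 + \left(5 + \left(-4\right)^{2} + 2 \left(-4\right)\right)^{2}\right)^{2} = \left(-4 + \left(5 + 16 - 8\right)^{2}\right)^{2} = \left(-4 + 13^{2}\right)^{2} = \left(-4 + 169\right)^{2} = 165^{2} = 27225$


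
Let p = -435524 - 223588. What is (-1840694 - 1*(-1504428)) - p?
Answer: 322846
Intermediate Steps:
p = -659112
(-1840694 - 1*(-1504428)) - p = (-1840694 - 1*(-1504428)) - 1*(-659112) = (-1840694 + 1504428) + 659112 = -336266 + 659112 = 322846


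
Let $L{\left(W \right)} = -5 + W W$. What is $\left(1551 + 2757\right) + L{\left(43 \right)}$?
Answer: $6152$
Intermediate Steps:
$L{\left(W \right)} = -5 + W^{2}$
$\left(1551 + 2757\right) + L{\left(43 \right)} = \left(1551 + 2757\right) - \left(5 - 43^{2}\right) = 4308 + \left(-5 + 1849\right) = 4308 + 1844 = 6152$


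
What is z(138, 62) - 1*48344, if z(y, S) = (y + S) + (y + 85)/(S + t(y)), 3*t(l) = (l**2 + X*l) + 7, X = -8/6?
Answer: -305762321/6351 ≈ -48144.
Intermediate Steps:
X = -4/3 (X = -8*1/6 = -4/3 ≈ -1.3333)
t(l) = 7/3 - 4*l/9 + l**2/3 (t(l) = ((l**2 - 4*l/3) + 7)/3 = (7 + l**2 - 4*l/3)/3 = 7/3 - 4*l/9 + l**2/3)
z(y, S) = S + y + (85 + y)/(7/3 + S - 4*y/9 + y**2/3) (z(y, S) = (y + S) + (y + 85)/(S + (7/3 - 4*y/9 + y**2/3)) = (S + y) + (85 + y)/(7/3 + S - 4*y/9 + y**2/3) = S + y + (85 + y)/(7/3 + S - 4*y/9 + y**2/3))
z(138, 62) - 1*48344 = (765 - 4*138**2 + 3*138**3 + 9*62**2 + 21*62 + 30*138 + 3*62*138**2 + 5*62*138)/(21 - 4*138 + 3*138**2 + 9*62) - 1*48344 = (765 - 4*19044 + 3*2628072 + 9*3844 + 1302 + 4140 + 3*62*19044 + 42780)/(21 - 552 + 3*19044 + 558) - 48344 = (765 - 76176 + 7884216 + 34596 + 1302 + 4140 + 3542184 + 42780)/(21 - 552 + 57132 + 558) - 48344 = 11433807/57159 - 48344 = (1/57159)*11433807 - 48344 = 1270423/6351 - 48344 = -305762321/6351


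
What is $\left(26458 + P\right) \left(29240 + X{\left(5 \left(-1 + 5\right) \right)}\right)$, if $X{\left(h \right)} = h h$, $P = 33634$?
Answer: $1781126880$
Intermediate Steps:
$X{\left(h \right)} = h^{2}$
$\left(26458 + P\right) \left(29240 + X{\left(5 \left(-1 + 5\right) \right)}\right) = \left(26458 + 33634\right) \left(29240 + \left(5 \left(-1 + 5\right)\right)^{2}\right) = 60092 \left(29240 + \left(5 \cdot 4\right)^{2}\right) = 60092 \left(29240 + 20^{2}\right) = 60092 \left(29240 + 400\right) = 60092 \cdot 29640 = 1781126880$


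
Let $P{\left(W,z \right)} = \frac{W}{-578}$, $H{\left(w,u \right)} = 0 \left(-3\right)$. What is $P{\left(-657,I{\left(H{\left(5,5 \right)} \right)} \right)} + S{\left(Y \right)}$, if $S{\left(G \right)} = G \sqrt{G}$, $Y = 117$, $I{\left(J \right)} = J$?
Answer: $\frac{657}{578} + 351 \sqrt{13} \approx 1266.7$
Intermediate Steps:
$H{\left(w,u \right)} = 0$
$P{\left(W,z \right)} = - \frac{W}{578}$ ($P{\left(W,z \right)} = W \left(- \frac{1}{578}\right) = - \frac{W}{578}$)
$S{\left(G \right)} = G^{\frac{3}{2}}$
$P{\left(-657,I{\left(H{\left(5,5 \right)} \right)} \right)} + S{\left(Y \right)} = \left(- \frac{1}{578}\right) \left(-657\right) + 117^{\frac{3}{2}} = \frac{657}{578} + 351 \sqrt{13}$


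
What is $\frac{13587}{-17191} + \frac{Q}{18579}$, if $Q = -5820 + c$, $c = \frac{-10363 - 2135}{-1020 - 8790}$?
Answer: $- \frac{576276337202}{522205248015} \approx -1.1035$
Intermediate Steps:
$c = \frac{2083}{1635}$ ($c = - \frac{12498}{-9810} = \left(-12498\right) \left(- \frac{1}{9810}\right) = \frac{2083}{1635} \approx 1.274$)
$Q = - \frac{9513617}{1635}$ ($Q = -5820 + \frac{2083}{1635} = - \frac{9513617}{1635} \approx -5818.7$)
$\frac{13587}{-17191} + \frac{Q}{18579} = \frac{13587}{-17191} - \frac{9513617}{1635 \cdot 18579} = 13587 \left(- \frac{1}{17191}\right) - \frac{9513617}{30376665} = - \frac{13587}{17191} - \frac{9513617}{30376665} = - \frac{576276337202}{522205248015}$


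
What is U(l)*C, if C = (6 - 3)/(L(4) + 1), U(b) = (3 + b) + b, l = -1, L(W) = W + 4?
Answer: ⅓ ≈ 0.33333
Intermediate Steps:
L(W) = 4 + W
U(b) = 3 + 2*b
C = ⅓ (C = (6 - 3)/((4 + 4) + 1) = 3/(8 + 1) = 3/9 = (⅑)*3 = ⅓ ≈ 0.33333)
U(l)*C = (3 + 2*(-1))*(⅓) = (3 - 2)*(⅓) = 1*(⅓) = ⅓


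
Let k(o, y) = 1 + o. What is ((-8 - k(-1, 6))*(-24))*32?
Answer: 6144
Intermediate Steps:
((-8 - k(-1, 6))*(-24))*32 = ((-8 - (1 - 1))*(-24))*32 = ((-8 - 1*0)*(-24))*32 = ((-8 + 0)*(-24))*32 = -8*(-24)*32 = 192*32 = 6144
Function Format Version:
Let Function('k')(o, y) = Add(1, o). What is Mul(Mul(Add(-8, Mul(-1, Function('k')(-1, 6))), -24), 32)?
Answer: 6144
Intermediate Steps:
Mul(Mul(Add(-8, Mul(-1, Function('k')(-1, 6))), -24), 32) = Mul(Mul(Add(-8, Mul(-1, Add(1, -1))), -24), 32) = Mul(Mul(Add(-8, Mul(-1, 0)), -24), 32) = Mul(Mul(Add(-8, 0), -24), 32) = Mul(Mul(-8, -24), 32) = Mul(192, 32) = 6144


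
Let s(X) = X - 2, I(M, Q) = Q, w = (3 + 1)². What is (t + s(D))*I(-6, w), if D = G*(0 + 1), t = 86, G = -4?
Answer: 1280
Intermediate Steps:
w = 16 (w = 4² = 16)
D = -4 (D = -4*(0 + 1) = -4*1 = -4)
s(X) = -2 + X
(t + s(D))*I(-6, w) = (86 + (-2 - 4))*16 = (86 - 6)*16 = 80*16 = 1280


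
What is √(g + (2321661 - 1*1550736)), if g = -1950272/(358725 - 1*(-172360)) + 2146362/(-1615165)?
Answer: √907593037418990992668580459/34311596161 ≈ 878.02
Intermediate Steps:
g = -171596469506/34311596161 (g = -1950272/(358725 + 172360) + 2146362*(-1/1615165) = -1950272/531085 - 2146362/1615165 = -171596469506/34311596161 ≈ -5.0011)
√(g + (2321661 - 1*1550736)) = √(-171596469506/34311596161 + (2321661 - 1*1550736)) = √(-171596469506/34311596161 + (2321661 - 1550736)) = √(-171596469506/34311596161 + 770925) = √(26451495673949419/34311596161) = √907593037418990992668580459/34311596161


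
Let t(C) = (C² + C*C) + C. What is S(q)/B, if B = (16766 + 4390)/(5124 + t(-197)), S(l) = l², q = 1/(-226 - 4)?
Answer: 5503/74610160 ≈ 7.3757e-5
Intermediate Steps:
q = -1/230 (q = 1/(-230) = -1/230 ≈ -0.0043478)
t(C) = C + 2*C² (t(C) = (C² + C²) + C = 2*C² + C = C + 2*C²)
B = 7052/27515 (B = (16766 + 4390)/(5124 - 197*(1 + 2*(-197))) = 21156/(5124 - 197*(1 - 394)) = 21156/(5124 - 197*(-393)) = 21156/(5124 + 77421) = 21156/82545 = 21156*(1/82545) = 7052/27515 ≈ 0.25630)
S(q)/B = (-1/230)²/(7052/27515) = (1/52900)*(27515/7052) = 5503/74610160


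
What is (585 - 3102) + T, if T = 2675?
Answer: 158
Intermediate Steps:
(585 - 3102) + T = (585 - 3102) + 2675 = -2517 + 2675 = 158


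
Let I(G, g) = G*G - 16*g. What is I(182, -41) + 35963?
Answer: 69743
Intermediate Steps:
I(G, g) = G**2 - 16*g
I(182, -41) + 35963 = (182**2 - 16*(-41)) + 35963 = (33124 + 656) + 35963 = 33780 + 35963 = 69743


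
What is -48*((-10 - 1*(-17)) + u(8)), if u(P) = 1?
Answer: -384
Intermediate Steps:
-48*((-10 - 1*(-17)) + u(8)) = -48*((-10 - 1*(-17)) + 1) = -48*((-10 + 17) + 1) = -48*(7 + 1) = -48*8 = -384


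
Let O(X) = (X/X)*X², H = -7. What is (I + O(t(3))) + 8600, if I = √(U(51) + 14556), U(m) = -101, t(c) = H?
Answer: 8649 + 7*√295 ≈ 8769.2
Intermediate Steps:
t(c) = -7
O(X) = X² (O(X) = 1*X² = X²)
I = 7*√295 (I = √(-101 + 14556) = √14455 = 7*√295 ≈ 120.23)
(I + O(t(3))) + 8600 = (7*√295 + (-7)²) + 8600 = (7*√295 + 49) + 8600 = (49 + 7*√295) + 8600 = 8649 + 7*√295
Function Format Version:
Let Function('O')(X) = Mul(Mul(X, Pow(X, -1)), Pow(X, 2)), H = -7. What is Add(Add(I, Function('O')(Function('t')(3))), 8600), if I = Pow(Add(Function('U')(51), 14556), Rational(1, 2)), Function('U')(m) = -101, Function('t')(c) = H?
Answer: Add(8649, Mul(7, Pow(295, Rational(1, 2)))) ≈ 8769.2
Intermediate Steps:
Function('t')(c) = -7
Function('O')(X) = Pow(X, 2) (Function('O')(X) = Mul(1, Pow(X, 2)) = Pow(X, 2))
I = Mul(7, Pow(295, Rational(1, 2))) (I = Pow(Add(-101, 14556), Rational(1, 2)) = Pow(14455, Rational(1, 2)) = Mul(7, Pow(295, Rational(1, 2))) ≈ 120.23)
Add(Add(I, Function('O')(Function('t')(3))), 8600) = Add(Add(Mul(7, Pow(295, Rational(1, 2))), Pow(-7, 2)), 8600) = Add(Add(Mul(7, Pow(295, Rational(1, 2))), 49), 8600) = Add(Add(49, Mul(7, Pow(295, Rational(1, 2)))), 8600) = Add(8649, Mul(7, Pow(295, Rational(1, 2))))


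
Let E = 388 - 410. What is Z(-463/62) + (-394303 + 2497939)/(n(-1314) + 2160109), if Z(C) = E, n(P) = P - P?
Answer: -45418762/2160109 ≈ -21.026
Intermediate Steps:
n(P) = 0
E = -22
Z(C) = -22
Z(-463/62) + (-394303 + 2497939)/(n(-1314) + 2160109) = -22 + (-394303 + 2497939)/(0 + 2160109) = -22 + 2103636/2160109 = -45418762/2160109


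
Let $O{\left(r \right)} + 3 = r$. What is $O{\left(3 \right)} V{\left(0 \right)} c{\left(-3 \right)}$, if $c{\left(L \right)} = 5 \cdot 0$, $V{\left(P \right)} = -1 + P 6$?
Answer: $0$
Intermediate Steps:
$O{\left(r \right)} = -3 + r$
$V{\left(P \right)} = -1 + 6 P$
$c{\left(L \right)} = 0$
$O{\left(3 \right)} V{\left(0 \right)} c{\left(-3 \right)} = \left(-3 + 3\right) \left(-1 + 6 \cdot 0\right) 0 = 0 \left(-1 + 0\right) 0 = 0 \left(-1\right) 0 = 0 \cdot 0 = 0$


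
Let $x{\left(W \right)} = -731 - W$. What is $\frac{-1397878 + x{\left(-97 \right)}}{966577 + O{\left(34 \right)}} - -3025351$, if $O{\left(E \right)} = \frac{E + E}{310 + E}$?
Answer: $\frac{251484114802257}{83125639} \approx 3.0253 \cdot 10^{6}$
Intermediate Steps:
$O{\left(E \right)} = \frac{2 E}{310 + E}$
$\frac{-1397878 + x{\left(-97 \right)}}{966577 + O{\left(34 \right)}} - -3025351 = \frac{-1397878 - 634}{966577 + 2 \cdot 34 \frac{1}{310 + 34}} - -3025351 = \frac{-1397878 + \left(-731 + 97\right)}{966577 + 2 \cdot 34 \cdot \frac{1}{344}} + 3025351 = \frac{-1397878 - 634}{966577 + 2 \cdot 34 \cdot \frac{1}{344}} + 3025351 = - \frac{1398512}{966577 + \frac{17}{86}} + 3025351 = - \frac{1398512}{\frac{83125639}{86}} + 3025351 = \left(-1398512\right) \frac{86}{83125639} + 3025351 = - \frac{120272032}{83125639} + 3025351 = \frac{251484114802257}{83125639}$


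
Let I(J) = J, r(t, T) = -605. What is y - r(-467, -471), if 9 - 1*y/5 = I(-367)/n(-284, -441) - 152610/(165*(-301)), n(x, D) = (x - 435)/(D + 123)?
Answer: 3442888150/2380609 ≈ 1446.2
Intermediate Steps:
n(x, D) = (-435 + x)/(123 + D)
y = 2002619705/2380609 (y = 45 - 5*(-367*(123 - 441)/(-435 - 284) - 152610/(165*(-301))) = 45 - 5*(-367/(-719/(-318)) - 152610/(-49665)) = 45 - 5*(-367/((-1/318*(-719))) - 152610*(-1/49665)) = 45 - 5*(-367/719/318 + 10174/3311) = 45 - 5*(-367*318/719 + 10174/3311) = 45 - 5*(-116706/719 + 10174/3311) = 45 - 5*(-379098460/2380609) = 45 + 1895492300/2380609 = 2002619705/2380609 ≈ 841.22)
y - r(-467, -471) = 2002619705/2380609 - 1*(-605) = 2002619705/2380609 + 605 = 3442888150/2380609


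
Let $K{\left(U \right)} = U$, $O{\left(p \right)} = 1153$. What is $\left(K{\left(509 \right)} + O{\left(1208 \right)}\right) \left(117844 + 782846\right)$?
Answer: $1496946780$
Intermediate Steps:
$\left(K{\left(509 \right)} + O{\left(1208 \right)}\right) \left(117844 + 782846\right) = \left(509 + 1153\right) \left(117844 + 782846\right) = 1662 \cdot 900690 = 1496946780$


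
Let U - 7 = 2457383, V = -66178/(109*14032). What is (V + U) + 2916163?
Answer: 4109392382343/764744 ≈ 5.3736e+6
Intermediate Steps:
V = -33089/764744 (V = -66178/1529488 = -66178*1/1529488 = -33089/764744 ≈ -0.043268)
U = 2457390 (U = 7 + 2457383 = 2457390)
(V + U) + 2916163 = (-33089/764744 + 2457390) + 2916163 = 1879274225071/764744 + 2916163 = 4109392382343/764744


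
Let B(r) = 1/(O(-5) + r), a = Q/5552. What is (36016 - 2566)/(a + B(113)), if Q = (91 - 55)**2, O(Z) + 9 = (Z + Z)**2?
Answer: 2367858600/16871 ≈ 1.4035e+5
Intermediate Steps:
O(Z) = -9 + 4*Z**2 (O(Z) = -9 + (Z + Z)**2 = -9 + (2*Z)**2 = -9 + 4*Z**2)
Q = 1296 (Q = 36**2 = 1296)
a = 81/347 (a = 1296/5552 = 1296*(1/5552) = 81/347 ≈ 0.23343)
B(r) = 1/(91 + r) (B(r) = 1/((-9 + 4*(-5)**2) + r) = 1/((-9 + 4*25) + r) = 1/((-9 + 100) + r) = 1/(91 + r))
(36016 - 2566)/(a + B(113)) = (36016 - 2566)/(81/347 + 1/(91 + 113)) = 33450/(81/347 + 1/204) = 33450/(16871/70788) = 33450*(70788/16871) = 2367858600/16871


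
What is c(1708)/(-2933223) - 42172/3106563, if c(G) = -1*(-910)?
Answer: -42175617562/3037414014183 ≈ -0.013885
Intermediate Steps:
c(G) = 910
c(1708)/(-2933223) - 42172/3106563 = 910/(-2933223) - 42172/3106563 = 910*(-1/2933223) - 42172*1/3106563 = -910/2933223 - 42172/3106563 = -42175617562/3037414014183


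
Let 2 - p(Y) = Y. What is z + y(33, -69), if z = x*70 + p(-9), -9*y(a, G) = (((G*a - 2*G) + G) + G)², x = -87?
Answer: -582160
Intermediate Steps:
p(Y) = 2 - Y
y(a, G) = -G²*a²/9 (y(a, G) = -(((G*a - 2*G) + G) + G)²/9 = -(((-2*G + G*a) + G) + G)²/9 = -((-G + G*a) + G)²/9 = -G²*a²/9)
z = -6079 (z = -87*70 + (2 - 1*(-9)) = -6090 + (2 + 9) = -6090 + 11 = -6079)
z + y(33, -69) = -6079 - ⅑*(-69)²*33² = -6079 - ⅑*4761*1089 = -6079 - 576081 = -582160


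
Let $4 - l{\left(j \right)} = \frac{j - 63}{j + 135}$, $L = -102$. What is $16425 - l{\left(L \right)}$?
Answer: $16416$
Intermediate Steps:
$l{\left(j \right)} = 4 - \frac{-63 + j}{135 + j}$ ($l{\left(j \right)} = 4 - \frac{j - 63}{j + 135} = 4 - \frac{-63 + j}{135 + j}$)
$16425 - l{\left(L \right)} = 16425 - \frac{3 \left(201 - 102\right)}{135 - 102} = 16425 - 3 \cdot \frac{1}{33} \cdot 99 = 16425 - 9 = 16416$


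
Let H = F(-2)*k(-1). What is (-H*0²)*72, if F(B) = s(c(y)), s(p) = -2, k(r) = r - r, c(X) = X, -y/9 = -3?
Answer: 0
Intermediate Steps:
y = 27 (y = -9*(-3) = 27)
k(r) = 0
F(B) = -2
H = 0 (H = -2*0 = 0)
(-H*0²)*72 = (-1*0*0²)*72 = (0*0)*72 = 0*72 = 0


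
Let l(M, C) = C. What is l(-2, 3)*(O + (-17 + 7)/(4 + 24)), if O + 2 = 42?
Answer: 1665/14 ≈ 118.93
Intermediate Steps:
O = 40 (O = -2 + 42 = 40)
l(-2, 3)*(O + (-17 + 7)/(4 + 24)) = 3*(40 + (-17 + 7)/(4 + 24)) = 3*(40 - 10/28) = 3*(40 - 10*1/28) = 3*(40 - 5/14) = 3*(555/14) = 1665/14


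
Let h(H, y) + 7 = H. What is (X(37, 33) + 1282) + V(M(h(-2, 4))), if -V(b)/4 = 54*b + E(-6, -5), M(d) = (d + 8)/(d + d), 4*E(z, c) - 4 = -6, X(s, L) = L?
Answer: 1305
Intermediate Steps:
h(H, y) = -7 + H
E(z, c) = -1/2 (E(z, c) = 1 + (1/4)*(-6) = 1 - 3/2 = -1/2)
M(d) = (8 + d)/(2*d) (M(d) = (8 + d)/((2*d)) = (8 + d)*(1/(2*d)) = (8 + d)/(2*d))
V(b) = 2 - 216*b (V(b) = -4*(54*b - 1/2) = -4*(-1/2 + 54*b) = 2 - 216*b)
(X(37, 33) + 1282) + V(M(h(-2, 4))) = (33 + 1282) + (2 - 108*(8 + (-7 - 2))/(-7 - 2)) = 1315 + (2 - 108*(8 - 9)/(-9)) = 1315 + (2 - 108*(-1)*(-1)/9) = 1315 + (2 - 216*1/18) = 1315 + (2 - 12) = 1315 - 10 = 1305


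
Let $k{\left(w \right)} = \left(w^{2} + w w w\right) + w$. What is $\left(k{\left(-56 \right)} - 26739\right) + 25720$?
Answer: $-173555$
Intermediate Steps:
$k{\left(w \right)} = w + w^{2} + w^{3}$ ($k{\left(w \right)} = \left(w^{2} + w^{2} w\right) + w = \left(w^{2} + w^{3}\right) + w = w + w^{2} + w^{3}$)
$\left(k{\left(-56 \right)} - 26739\right) + 25720 = \left(- 56 \left(1 - 56 + \left(-56\right)^{2}\right) - 26739\right) + 25720 = \left(- 56 \left(1 - 56 + 3136\right) - 26739\right) + 25720 = \left(\left(-56\right) 3081 - 26739\right) + 25720 = \left(-172536 - 26739\right) + 25720 = -199275 + 25720 = -173555$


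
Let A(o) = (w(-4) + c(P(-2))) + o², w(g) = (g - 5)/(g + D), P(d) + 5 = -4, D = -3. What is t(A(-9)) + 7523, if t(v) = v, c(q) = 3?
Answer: 53258/7 ≈ 7608.3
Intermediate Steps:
P(d) = -9 (P(d) = -5 - 4 = -9)
w(g) = (-5 + g)/(-3 + g) (w(g) = (g - 5)/(g - 3) = (-5 + g)/(-3 + g))
A(o) = 30/7 + o² (A(o) = ((-5 - 4)/(-3 - 4) + 3) + o² = (-9/(-7) + 3) + o² = (-⅐*(-9) + 3) + o² = (9/7 + 3) + o² = 30/7 + o²)
t(A(-9)) + 7523 = (30/7 + (-9)²) + 7523 = (30/7 + 81) + 7523 = 597/7 + 7523 = 53258/7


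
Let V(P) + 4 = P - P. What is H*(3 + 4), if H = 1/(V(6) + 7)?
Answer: 7/3 ≈ 2.3333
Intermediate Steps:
V(P) = -4 (V(P) = -4 + (P - P) = -4 + 0 = -4)
H = ⅓ (H = 1/(-4 + 7) = 1/3 = ⅓ ≈ 0.33333)
H*(3 + 4) = (3 + 4)/3 = (⅓)*7 = 7/3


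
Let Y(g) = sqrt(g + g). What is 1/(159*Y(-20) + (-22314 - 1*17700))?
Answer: -2223/89007302 - 53*I*sqrt(10)/267021906 ≈ -2.4975e-5 - 6.2767e-7*I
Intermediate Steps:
Y(g) = sqrt(2)*sqrt(g) (Y(g) = sqrt(2*g) = sqrt(2)*sqrt(g))
1/(159*Y(-20) + (-22314 - 1*17700)) = 1/(159*(sqrt(2)*sqrt(-20)) + (-22314 - 1*17700)) = 1/(159*(sqrt(2)*(2*I*sqrt(5))) + (-22314 - 17700)) = 1/(159*(2*I*sqrt(10)) - 40014) = 1/(318*I*sqrt(10) - 40014) = 1/(-40014 + 318*I*sqrt(10))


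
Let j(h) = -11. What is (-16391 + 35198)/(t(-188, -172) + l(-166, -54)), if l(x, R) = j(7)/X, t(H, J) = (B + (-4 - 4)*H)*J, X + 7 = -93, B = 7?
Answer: -626900/8663063 ≈ -0.072365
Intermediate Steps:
X = -100 (X = -7 - 93 = -100)
t(H, J) = J*(7 - 8*H) (t(H, J) = (7 + (-4 - 4)*H)*J = (7 - 8*H)*J = J*(7 - 8*H))
l(x, R) = 11/100 (l(x, R) = -11/(-100) = -11*(-1/100) = 11/100)
(-16391 + 35198)/(t(-188, -172) + l(-166, -54)) = (-16391 + 35198)/(-172*(7 - 8*(-188)) + 11/100) = 18807/(-172*(7 + 1504) + 11/100) = 18807/(-172*1511 + 11/100) = 18807/(-259892 + 11/100) = 18807/(-25989189/100) = 18807*(-100/25989189) = -626900/8663063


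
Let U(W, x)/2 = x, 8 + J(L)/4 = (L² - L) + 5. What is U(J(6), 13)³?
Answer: 17576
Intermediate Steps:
J(L) = -12 - 4*L + 4*L² (J(L) = -32 + 4*((L² - L) + 5) = -32 + 4*(5 + L² - L) = -32 + (20 - 4*L + 4*L²) = -12 - 4*L + 4*L²)
U(W, x) = 2*x
U(J(6), 13)³ = (2*13)³ = 26³ = 17576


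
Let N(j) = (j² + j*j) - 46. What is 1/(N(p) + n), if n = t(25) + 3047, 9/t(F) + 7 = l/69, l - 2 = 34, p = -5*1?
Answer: 149/454392 ≈ 0.00032791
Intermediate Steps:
p = -5
l = 36 (l = 2 + 34 = 36)
N(j) = -46 + 2*j² (N(j) = (j² + j²) - 46 = 2*j² - 46 = -46 + 2*j²)
t(F) = -207/149 (t(F) = 9/(-7 + 36/69) = 9/(-7 + 36*(1/69)) = 9/(-7 + 12/23) = 9/(-149/23) = 9*(-23/149) = -207/149)
n = 453796/149 (n = -207/149 + 3047 = 453796/149 ≈ 3045.6)
1/(N(p) + n) = 1/((-46 + 2*(-5)²) + 453796/149) = 1/((-46 + 2*25) + 453796/149) = 1/((-46 + 50) + 453796/149) = 1/(4 + 453796/149) = 1/(454392/149) = 149/454392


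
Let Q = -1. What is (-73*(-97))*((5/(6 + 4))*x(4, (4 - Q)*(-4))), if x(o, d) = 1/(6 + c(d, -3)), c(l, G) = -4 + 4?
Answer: 7081/12 ≈ 590.08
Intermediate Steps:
c(l, G) = 0
x(o, d) = ⅙ (x(o, d) = 1/(6 + 0) = 1/6 = ⅙)
(-73*(-97))*((5/(6 + 4))*x(4, (4 - Q)*(-4))) = (-73*(-97))*((5/(6 + 4))*(⅙)) = 7081*((5/10)*(⅙)) = 7081*(((⅒)*5)*(⅙)) = 7081*((½)*(⅙)) = 7081*(1/12) = 7081/12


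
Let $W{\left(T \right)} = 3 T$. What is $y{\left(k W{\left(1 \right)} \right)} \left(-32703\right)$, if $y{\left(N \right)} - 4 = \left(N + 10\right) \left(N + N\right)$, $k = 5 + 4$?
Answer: $-65471406$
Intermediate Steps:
$k = 9$
$y{\left(N \right)} = 4 + 2 N \left(10 + N\right)$ ($y{\left(N \right)} = 4 + \left(N + 10\right) \left(N + N\right) = 4 + \left(10 + N\right) 2 N = 4 + 2 N \left(10 + N\right)$)
$y{\left(k W{\left(1 \right)} \right)} \left(-32703\right) = \left(4 + 2 \left(9 \cdot 3 \cdot 1\right)^{2} + 20 \cdot 9 \cdot 3 \cdot 1\right) \left(-32703\right) = \left(4 + 2 \left(9 \cdot 3\right)^{2} + 20 \cdot 9 \cdot 3\right) \left(-32703\right) = \left(4 + 2 \cdot 27^{2} + 20 \cdot 27\right) \left(-32703\right) = \left(4 + 2 \cdot 729 + 540\right) \left(-32703\right) = \left(4 + 1458 + 540\right) \left(-32703\right) = 2002 \left(-32703\right) = -65471406$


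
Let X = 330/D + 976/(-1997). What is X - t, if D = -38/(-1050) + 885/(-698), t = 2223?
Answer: -204153136631/81942901 ≈ -2491.4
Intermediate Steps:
D = -451363/366450 (D = -38*(-1/1050) + 885*(-1/698) = 19/525 - 885/698 = -451363/366450 ≈ -1.2317)
X = -21994067708/81942901 (X = 330/(-451363/366450) + 976/(-1997) = 330*(-366450/451363) + 976*(-1/1997) = -10993500/41033 - 976/1997 = -21994067708/81942901 ≈ -268.41)
X - t = -21994067708/81942901 - 1*2223 = -21994067708/81942901 - 2223 = -204153136631/81942901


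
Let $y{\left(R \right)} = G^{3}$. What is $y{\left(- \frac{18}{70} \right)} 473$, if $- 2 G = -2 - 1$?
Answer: $\frac{12771}{8} \approx 1596.4$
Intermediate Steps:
$G = \frac{3}{2}$ ($G = - \frac{-2 - 1}{2} = \left(- \frac{1}{2}\right) \left(-3\right) = \frac{3}{2} \approx 1.5$)
$y{\left(R \right)} = \frac{27}{8}$ ($y{\left(R \right)} = \left(\frac{3}{2}\right)^{3} = \frac{27}{8}$)
$y{\left(- \frac{18}{70} \right)} 473 = \frac{27}{8} \cdot 473 = \frac{12771}{8}$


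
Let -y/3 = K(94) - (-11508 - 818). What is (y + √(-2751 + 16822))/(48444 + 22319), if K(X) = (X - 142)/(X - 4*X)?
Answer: -1737990/3325861 + √14071/70763 ≈ -0.52089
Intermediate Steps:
K(X) = -(-142 + X)/(3*X) (K(X) = (-142 + X)/((-3*X)) = (-142 + X)*(-1/(3*X)) = -(-142 + X)/(3*X))
y = -1737990/47 (y = -3*((⅓)*(142 - 1*94)/94 - (-11508 - 818)) = -3*((⅓)*(1/94)*(142 - 94) - 1*(-12326)) = -3*((⅓)*(1/94)*48 + 12326) = -3*(8/47 + 12326) = -3*579330/47 = -1737990/47 ≈ -36979.)
(y + √(-2751 + 16822))/(48444 + 22319) = (-1737990/47 + √(-2751 + 16822))/(48444 + 22319) = (-1737990/47 + √14071)/70763 = (-1737990/47 + √14071)*(1/70763) = -1737990/3325861 + √14071/70763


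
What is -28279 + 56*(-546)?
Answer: -58855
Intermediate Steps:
-28279 + 56*(-546) = -28279 - 30576 = -58855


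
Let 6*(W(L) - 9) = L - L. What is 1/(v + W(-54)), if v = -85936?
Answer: -1/85927 ≈ -1.1638e-5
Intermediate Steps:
W(L) = 9 (W(L) = 9 + (L - L)/6 = 9 + (⅙)*0 = 9 + 0 = 9)
1/(v + W(-54)) = 1/(-85936 + 9) = 1/(-85927) = -1/85927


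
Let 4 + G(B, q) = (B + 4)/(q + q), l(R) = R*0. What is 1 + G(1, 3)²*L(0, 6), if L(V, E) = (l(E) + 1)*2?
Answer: 379/18 ≈ 21.056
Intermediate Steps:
l(R) = 0
L(V, E) = 2 (L(V, E) = (0 + 1)*2 = 1*2 = 2)
G(B, q) = -4 + (4 + B)/(2*q) (G(B, q) = -4 + (B + 4)/(q + q) = -4 + (4 + B)/((2*q)) = -4 + (4 + B)*(1/(2*q)) = -4 + (4 + B)/(2*q))
1 + G(1, 3)²*L(0, 6) = 1 + ((½)*(4 + 1 - 8*3)/3)²*2 = 1 + ((½)*(⅓)*(4 + 1 - 24))²*2 = 1 + ((½)*(⅓)*(-19))²*2 = 1 + (-19/6)²*2 = 1 + (361/36)*2 = 1 + 361/18 = 379/18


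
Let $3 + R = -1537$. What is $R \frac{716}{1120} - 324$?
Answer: $- \frac{2617}{2} \approx -1308.5$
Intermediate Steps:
$R = -1540$ ($R = -3 - 1537 = -1540$)
$R \frac{716}{1120} - 324 = - 1540 \cdot \frac{716}{1120} - 324 = - 1540 \cdot 716 \cdot \frac{1}{1120} - 324 = \left(-1540\right) \frac{179}{280} - 324 = - \frac{1969}{2} - 324 = - \frac{2617}{2}$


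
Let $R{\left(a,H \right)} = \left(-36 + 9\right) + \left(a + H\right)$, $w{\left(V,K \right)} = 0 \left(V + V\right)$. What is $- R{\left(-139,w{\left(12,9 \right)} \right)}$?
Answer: $166$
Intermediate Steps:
$w{\left(V,K \right)} = 0$ ($w{\left(V,K \right)} = 0 \cdot 2 V = 0$)
$R{\left(a,H \right)} = -27 + H + a$ ($R{\left(a,H \right)} = -27 + \left(H + a\right) = -27 + H + a$)
$- R{\left(-139,w{\left(12,9 \right)} \right)} = - (-27 + 0 - 139) = \left(-1\right) \left(-166\right) = 166$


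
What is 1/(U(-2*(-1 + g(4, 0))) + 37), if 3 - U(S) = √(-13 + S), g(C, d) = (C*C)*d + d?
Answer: 40/1611 + I*√11/1611 ≈ 0.024829 + 0.0020587*I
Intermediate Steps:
g(C, d) = d + d*C² (g(C, d) = C²*d + d = d*C² + d = d + d*C²)
U(S) = 3 - √(-13 + S)
1/(U(-2*(-1 + g(4, 0))) + 37) = 1/((3 - √(-13 - 2*(-1 + 0*(1 + 4²)))) + 37) = 1/((3 - √(-13 - 2*(-1 + 0*(1 + 16)))) + 37) = 1/((3 - √(-13 - 2*(-1 + 0*17))) + 37) = 1/((3 - √(-13 - 2*(-1 + 0))) + 37) = 1/((3 - √(-13 - 2*(-1))) + 37) = 1/((3 - √(-13 + 2)) + 37) = 1/((3 - √(-11)) + 37) = 1/((3 - I*√11) + 37) = 1/(40 - I*√11)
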